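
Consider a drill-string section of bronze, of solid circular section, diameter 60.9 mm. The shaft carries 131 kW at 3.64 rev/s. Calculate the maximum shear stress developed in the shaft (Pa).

ω = 2π·3.64 = 22.87 rad/s, so T = P/ω = 131×10³ / 22.87 = 5728 N·m.
J = πd⁴/32 = π(0.0609)⁴/32 = 1.350×10^-6 m⁴.
τ_max = T·r/J = 5728 × 0.0304 / 1.350×10^-6 = 1.292×10^8 Pa.

1.29e8 Pa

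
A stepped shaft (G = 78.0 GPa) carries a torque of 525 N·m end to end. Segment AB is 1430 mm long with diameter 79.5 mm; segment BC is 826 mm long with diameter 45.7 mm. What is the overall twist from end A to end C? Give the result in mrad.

15.4 mrad

J_AB = π(0.0795)⁴/32 = 3.92×10^-6 m⁴; J_BC = π(0.0457)⁴/32 = 4.28×10^-7 m⁴.
θ = (T/G)·Σ L_i/J_i = (525.0/78.0×10⁹)·(1.43/3.92×10^-6 + 0.826/4.28×10^-7) = 0.01544 rad.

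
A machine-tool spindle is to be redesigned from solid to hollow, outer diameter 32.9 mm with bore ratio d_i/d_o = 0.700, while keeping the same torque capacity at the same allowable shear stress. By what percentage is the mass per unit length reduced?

38.8 %

Equal τ_max and T ⇒ the solid shaft needs d_s³ = d_o³(1−k⁴), so d_s = 32.9·(1−0.700⁴)^(1/3) = 30.02 mm.
Area ratio A_h/A_s = d_o²(1−k²)/d_s² = (1−k²)/(1−k⁴)^(2/3) = 0.6124.
Mass saving = 1 − 0.6124 = 38.8 %.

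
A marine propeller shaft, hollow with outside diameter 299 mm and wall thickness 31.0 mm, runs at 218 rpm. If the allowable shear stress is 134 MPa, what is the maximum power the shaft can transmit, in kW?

9720 kW

J = π(d_o⁴ − d_i⁴)/32 = π(0.299⁴ − 0.237⁴)/32 = 4.749×10^-4 m⁴.
T_max = τ_allow·J/r = 1.34×10^8 × 4.749×10^-4 / 0.149 = 425700 N·m.
ω = 2π·218/60 = 22.83 rad/s, so P_max = T_max·ω = 9.718×10^6 W.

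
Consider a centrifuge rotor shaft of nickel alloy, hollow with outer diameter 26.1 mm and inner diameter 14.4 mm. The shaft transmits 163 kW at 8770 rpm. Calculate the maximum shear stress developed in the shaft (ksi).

8.13 ksi

ω = 2π·8770/60 = 918.4 rad/s, so T = P/ω = 163×10³ / 918.4 = 177.5 N·m.
J = π(d_o⁴ − d_i⁴)/32 = π(0.0261⁴ − 0.0144⁴)/32 = 4.134×10^-8 m⁴.
τ_max = T·r/J = 177.5 × 0.0131 / 4.134×10^-8 = 5.603×10^7 Pa.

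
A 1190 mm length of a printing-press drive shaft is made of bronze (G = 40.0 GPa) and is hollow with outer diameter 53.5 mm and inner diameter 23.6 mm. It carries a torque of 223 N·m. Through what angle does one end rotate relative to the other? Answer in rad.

J = π(d_o⁴ − d_i⁴)/32 = π(0.0535⁴ − 0.0236⁴)/32 = 7.738×10^-7 m⁴.
θ = T·L/(G·J) = 223.0 × 1.19 / (40.0×10⁹ × 7.738×10^-7) = 8.573×10^-3 rad.

0.00857 rad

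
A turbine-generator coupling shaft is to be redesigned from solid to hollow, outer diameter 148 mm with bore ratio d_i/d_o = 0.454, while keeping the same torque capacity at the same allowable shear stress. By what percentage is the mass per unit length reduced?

18.3 %

Equal τ_max and T ⇒ the solid shaft needs d_s³ = d_o³(1−k⁴), so d_s = 148·(1−0.454⁴)^(1/3) = 145.9 mm.
Area ratio A_h/A_s = d_o²(1−k²)/d_s² = (1−k²)/(1−k⁴)^(2/3) = 0.8172.
Mass saving = 1 − 0.8172 = 18.3 %.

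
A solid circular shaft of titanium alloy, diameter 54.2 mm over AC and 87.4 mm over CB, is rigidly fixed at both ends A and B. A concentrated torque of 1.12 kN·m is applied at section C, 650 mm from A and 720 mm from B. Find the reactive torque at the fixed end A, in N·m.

Compatibility: T_A·a/J_AC = T_B·b/J_CB with T_A + T_B = T₀.
J_AC = 8.47×10^-7 m⁴, J_CB = 5.73×10^-6 m⁴, so T_A = T₀·(J_AC/a)/((J_AC/a)+(J_CB/b)) = 157.7 N·m, T_B = 962.3 N·m.

158 N·m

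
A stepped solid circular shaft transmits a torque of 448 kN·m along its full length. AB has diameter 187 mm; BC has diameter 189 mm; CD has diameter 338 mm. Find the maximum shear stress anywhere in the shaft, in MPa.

349 MPa

Under the same torque, τ_max = 16T/(πd³) is largest where d is smallest — segment AB (d = 187 mm).
τ_max = 16·448000/(π·(0.187)³) = 3.489×10^8 Pa.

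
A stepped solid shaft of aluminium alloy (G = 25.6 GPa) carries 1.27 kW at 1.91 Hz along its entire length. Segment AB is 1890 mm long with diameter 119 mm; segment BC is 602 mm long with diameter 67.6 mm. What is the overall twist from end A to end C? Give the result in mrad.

1.61 mrad

ω = 2π·1.91 = 12.00 rad/s, so T = P/ω = 1.27×10³ / 12.00 = 105.8 N·m.
J_AB = π(0.119)⁴/32 = 1.97×10^-5 m⁴; J_BC = π(0.0676)⁴/32 = 2.05×10^-6 m⁴.
θ = (T/G)·Σ L_i/J_i = (105.8/25.6×10⁹)·(1.89/1.97×10^-5 + 0.602/2.05×10^-6) = 1.611×10^-3 rad.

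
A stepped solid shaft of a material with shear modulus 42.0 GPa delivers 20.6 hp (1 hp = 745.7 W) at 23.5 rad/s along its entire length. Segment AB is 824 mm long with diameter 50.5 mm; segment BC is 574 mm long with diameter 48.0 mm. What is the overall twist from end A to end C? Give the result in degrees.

ω = 23.5 rad/s, so T = P/ω = 20.6×745.7 / 23.50 = 653.7 N·m.
J_AB = π(0.0505)⁴/32 = 6.39×10^-7 m⁴; J_BC = π(0.0480)⁴/32 = 5.21×10^-7 m⁴.
θ = (T/G)·Σ L_i/J_i = (653.7/42.0×10⁹)·(0.824/6.39×10^-7 + 0.574/5.21×10^-7) = 0.03723 rad.

2.13°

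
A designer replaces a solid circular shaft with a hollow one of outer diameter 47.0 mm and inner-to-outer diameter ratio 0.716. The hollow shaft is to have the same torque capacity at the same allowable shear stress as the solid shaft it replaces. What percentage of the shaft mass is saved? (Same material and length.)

40.3 %

Equal τ_max and T ⇒ the solid shaft needs d_s³ = d_o³(1−k⁴), so d_s = 47.0·(1−0.716⁴)^(1/3) = 42.46 mm.
Area ratio A_h/A_s = d_o²(1−k²)/d_s² = (1−k²)/(1−k⁴)^(2/3) = 0.5972.
Mass saving = 1 − 0.5972 = 40.3 %.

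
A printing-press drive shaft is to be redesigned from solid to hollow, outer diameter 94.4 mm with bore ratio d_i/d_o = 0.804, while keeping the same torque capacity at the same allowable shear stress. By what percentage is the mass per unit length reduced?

Equal τ_max and T ⇒ the solid shaft needs d_s³ = d_o³(1−k⁴), so d_s = 94.4·(1−0.804⁴)^(1/3) = 78.82 mm.
Area ratio A_h/A_s = d_o²(1−k²)/d_s² = (1−k²)/(1−k⁴)^(2/3) = 0.5072.
Mass saving = 1 − 0.5072 = 49.3 %.

49.3 %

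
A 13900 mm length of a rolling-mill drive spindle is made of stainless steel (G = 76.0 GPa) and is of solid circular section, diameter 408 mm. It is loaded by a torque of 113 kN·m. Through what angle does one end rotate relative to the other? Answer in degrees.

0.435°

J = πd⁴/32 = π(0.408)⁴/32 = 2.720×10^-3 m⁴.
θ = T·L/(G·J) = 113000 × 13.9 / (76.0×10⁹ × 2.720×10^-3) = 7.597×10^-3 rad.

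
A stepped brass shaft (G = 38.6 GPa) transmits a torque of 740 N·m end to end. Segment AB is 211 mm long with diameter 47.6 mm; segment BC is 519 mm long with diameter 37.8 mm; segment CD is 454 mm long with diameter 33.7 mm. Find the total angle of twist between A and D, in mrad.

J_AB = π(0.0476)⁴/32 = 5.04×10^-7 m⁴; J_BC = π(0.0378)⁴/32 = 2.00×10^-7 m⁴; J_CD = π(0.0337)⁴/32 = 1.27×10^-7 m⁴.
θ = (T/G)·Σ L_i/J_i = (740.0/38.6×10⁹)·(0.211/5.04×10^-7 + 0.519/2.00×10^-7 + 0.454/1.27×10^-7) = 0.1264 rad.

126 mrad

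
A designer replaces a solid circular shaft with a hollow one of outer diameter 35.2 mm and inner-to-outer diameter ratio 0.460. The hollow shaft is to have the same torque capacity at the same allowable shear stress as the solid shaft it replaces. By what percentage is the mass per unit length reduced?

18.7 %

Equal τ_max and T ⇒ the solid shaft needs d_s³ = d_o³(1−k⁴), so d_s = 35.2·(1−0.460⁴)^(1/3) = 34.67 mm.
Area ratio A_h/A_s = d_o²(1−k²)/d_s² = (1−k²)/(1−k⁴)^(2/3) = 0.8128.
Mass saving = 1 − 0.8128 = 18.7 %.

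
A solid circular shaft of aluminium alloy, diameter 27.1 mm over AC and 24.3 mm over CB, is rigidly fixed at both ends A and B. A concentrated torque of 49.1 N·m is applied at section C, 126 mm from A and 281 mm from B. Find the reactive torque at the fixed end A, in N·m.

38.1 N·m

Compatibility: T_A·a/J_AC = T_B·b/J_CB with T_A + T_B = T₀.
J_AC = 5.30×10^-8 m⁴, J_CB = 3.42×10^-8 m⁴, so T_A = T₀·(J_AC/a)/((J_AC/a)+(J_CB/b)) = 38.07 N·m, T_B = 11.03 N·m.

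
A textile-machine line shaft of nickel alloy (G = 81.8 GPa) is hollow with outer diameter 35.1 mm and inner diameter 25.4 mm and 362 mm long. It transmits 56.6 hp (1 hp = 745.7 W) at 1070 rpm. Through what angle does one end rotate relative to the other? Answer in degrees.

ω = 2π·1070/60 = 112.1 rad/s, so T = P/ω = 56.6×745.7 / 112.1 = 376.7 N·m.
J = π(d_o⁴ − d_i⁴)/32 = π(0.0351⁴ − 0.0254⁴)/32 = 1.082×10^-7 m⁴.
θ = T·L/(G·J) = 376.7 × 0.362 / (81.8×10⁹ × 1.082×10^-7) = 0.01541 rad.

0.883°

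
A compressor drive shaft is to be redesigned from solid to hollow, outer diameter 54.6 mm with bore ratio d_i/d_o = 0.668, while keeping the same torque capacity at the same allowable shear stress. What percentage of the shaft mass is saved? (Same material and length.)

Equal τ_max and T ⇒ the solid shaft needs d_s³ = d_o³(1−k⁴), so d_s = 54.6·(1−0.668⁴)^(1/3) = 50.70 mm.
Area ratio A_h/A_s = d_o²(1−k²)/d_s² = (1−k²)/(1−k⁴)^(2/3) = 0.6421.
Mass saving = 1 − 0.6421 = 35.8 %.

35.8 %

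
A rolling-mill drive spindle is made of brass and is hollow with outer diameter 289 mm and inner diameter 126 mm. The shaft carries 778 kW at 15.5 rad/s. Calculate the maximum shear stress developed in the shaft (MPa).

ω = 15.5 rad/s, so T = P/ω = 778×10³ / 15.50 = 50190 N·m.
J = π(d_o⁴ − d_i⁴)/32 = π(0.289⁴ − 0.126⁴)/32 = 6.601×10^-4 m⁴.
τ_max = T·r/J = 50190 × 0.144 / 6.601×10^-4 = 1.099×10^7 Pa.

11.0 MPa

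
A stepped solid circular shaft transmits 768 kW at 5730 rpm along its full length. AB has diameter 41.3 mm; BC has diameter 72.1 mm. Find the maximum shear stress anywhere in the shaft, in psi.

ω = 2π·5730/60 = 600.0 rad/s, so T = P/ω = 768×10³ / 600.0 = 1280 N·m.
Under the same torque, τ_max = 16T/(πd³) is largest where d is smallest — segment AB (d = 41.3 mm).
τ_max = 16·1280/(π·(0.0413)³) = 9.253×10^7 Pa.

13400 psi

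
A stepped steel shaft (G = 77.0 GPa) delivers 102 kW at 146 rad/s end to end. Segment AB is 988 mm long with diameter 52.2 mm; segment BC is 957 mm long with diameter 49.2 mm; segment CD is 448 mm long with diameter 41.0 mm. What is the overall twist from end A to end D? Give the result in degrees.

ω = 146 rad/s, so T = P/ω = 102×10³ / 146.0 = 698.6 N·m.
J_AB = π(0.0522)⁴/32 = 7.29×10^-7 m⁴; J_BC = π(0.0492)⁴/32 = 5.75×10^-7 m⁴; J_CD = π(0.0410)⁴/32 = 2.77×10^-7 m⁴.
θ = (T/G)·Σ L_i/J_i = (698.6/77.0×10⁹)·(0.988/7.29×10^-7 + 0.957/5.75×10^-7 + 0.448/2.77×10^-7) = 0.04204 rad.

2.41°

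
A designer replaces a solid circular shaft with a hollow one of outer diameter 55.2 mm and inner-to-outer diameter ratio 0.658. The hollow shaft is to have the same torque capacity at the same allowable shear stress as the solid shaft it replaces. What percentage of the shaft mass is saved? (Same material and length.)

Equal τ_max and T ⇒ the solid shaft needs d_s³ = d_o³(1−k⁴), so d_s = 55.2·(1−0.658⁴)^(1/3) = 51.51 mm.
Area ratio A_h/A_s = d_o²(1−k²)/d_s² = (1−k²)/(1−k⁴)^(2/3) = 0.6512.
Mass saving = 1 − 0.6512 = 34.9 %.

34.9 %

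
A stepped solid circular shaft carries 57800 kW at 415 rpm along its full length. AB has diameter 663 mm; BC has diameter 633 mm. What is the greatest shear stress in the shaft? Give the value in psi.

3870 psi

ω = 2π·415/60 = 43.46 rad/s, so T = P/ω = 57800×10³ / 43.46 = 1.330e6 N·m.
Under the same torque, τ_max = 16T/(πd³) is largest where d is smallest — segment BC (d = 633 mm).
τ_max = 16·1.330e6/(π·(0.633)³) = 2.671×10^7 Pa.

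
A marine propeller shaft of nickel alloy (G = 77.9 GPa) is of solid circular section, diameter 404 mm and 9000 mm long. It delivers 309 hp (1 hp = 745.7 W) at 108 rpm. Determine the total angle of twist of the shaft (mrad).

0.900 mrad

ω = 2π·108/60 = 11.31 rad/s, so T = P/ω = 309×745.7 / 11.31 = 20370 N·m.
J = πd⁴/32 = π(0.404)⁴/32 = 2.615×10^-3 m⁴.
θ = T·L/(G·J) = 20370 × 9.00 / (77.9×10⁹ × 2.615×10^-3) = 9.000×10^-4 rad.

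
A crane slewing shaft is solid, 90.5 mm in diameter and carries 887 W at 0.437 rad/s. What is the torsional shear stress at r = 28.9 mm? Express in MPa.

8.91 MPa

ω = 0.437 rad/s, so T = P/ω = 887 / 0.4370 = 2030 N·m.
J = πd⁴/32 = π(0.0905)⁴/32 = 6.586×10^-6 m⁴.
Shear stress varies linearly with radius: τ = T·r/J = 2030 × 0.0289 / 6.586×10^-6 = 8.907×10^6 Pa.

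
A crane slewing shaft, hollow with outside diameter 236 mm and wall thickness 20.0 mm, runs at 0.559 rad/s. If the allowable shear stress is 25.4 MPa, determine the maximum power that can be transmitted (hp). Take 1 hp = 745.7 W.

J = π(d_o⁴ − d_i⁴)/32 = π(0.236⁴ − 0.196⁴)/32 = 1.597×10^-4 m⁴.
T_max = τ_allow·J/r = 2.54×10^7 × 1.597×10^-4 / 0.118 = 34370 N·m.
ω = 0.559 rad/s, so P_max = T_max·ω = 1.921×10^4 W.

25.8 hp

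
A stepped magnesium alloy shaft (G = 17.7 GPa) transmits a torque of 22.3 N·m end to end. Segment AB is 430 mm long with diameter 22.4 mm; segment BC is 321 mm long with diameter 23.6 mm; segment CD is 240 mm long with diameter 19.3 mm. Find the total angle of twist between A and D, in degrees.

J_AB = π(0.0224)⁴/32 = 2.47×10^-8 m⁴; J_BC = π(0.0236)⁴/32 = 3.05×10^-8 m⁴; J_CD = π(0.0193)⁴/32 = 1.36×10^-8 m⁴.
θ = (T/G)·Σ L_i/J_i = (22.30/17.7×10⁹)·(0.430/2.47×10^-8 + 0.321/3.05×10^-8 + 0.240/1.36×10^-8) = 0.05740 rad.

3.29°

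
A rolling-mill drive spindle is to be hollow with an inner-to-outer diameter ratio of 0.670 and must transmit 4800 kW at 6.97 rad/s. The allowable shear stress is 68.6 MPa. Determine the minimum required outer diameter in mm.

ω = 6.97 rad/s, so T = P/ω = 4800×10³ / 6.970 = 688700 N·m.
For a hollow shaft with d_i/d_o = 0.670: τ_max = 16T/(π d_o³ (1−k⁴)), so d_o = [16T/(π τ_allow (1−k⁴))]^(1/3) = [16·688700/(π·6.86×10^7·0.7985)]^(1/3) = 0.4001 m.

400 mm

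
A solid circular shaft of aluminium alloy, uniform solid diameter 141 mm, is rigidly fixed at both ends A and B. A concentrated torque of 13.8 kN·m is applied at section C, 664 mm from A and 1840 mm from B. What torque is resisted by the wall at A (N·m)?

10100 N·m

With uniform GJ and both ends fixed, compatibility θ_AC = θ_CB gives T_A·a = T_B·b, together with T_A + T_B = T₀.
T_A = T₀·b/(a+b) = 13800·1840/2504 = 10140 N·m; T_B = 3659 N·m.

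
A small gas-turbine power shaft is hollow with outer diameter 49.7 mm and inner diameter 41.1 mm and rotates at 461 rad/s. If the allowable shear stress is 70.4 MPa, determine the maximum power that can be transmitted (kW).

416 kW

J = π(d_o⁴ − d_i⁴)/32 = π(0.0497⁴ − 0.0411⁴)/32 = 3.189×10^-7 m⁴.
T_max = τ_allow·J/r = 7.04×10^7 × 3.189×10^-7 / 0.0249 = 903.3 N·m.
ω = 461 rad/s, so P_max = T_max·ω = 4.164×10^5 W.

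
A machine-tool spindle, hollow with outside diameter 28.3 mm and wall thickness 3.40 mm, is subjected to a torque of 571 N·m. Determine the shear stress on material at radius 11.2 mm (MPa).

J = π(d_o⁴ − d_i⁴)/32 = π(0.0283⁴ − 0.0215⁴)/32 = 4.199×10^-8 m⁴.
Shear stress varies linearly with radius: τ = T·r/J = 571.0 × 0.0112 / 4.199×10^-8 = 1.523×10^8 Pa.

152 MPa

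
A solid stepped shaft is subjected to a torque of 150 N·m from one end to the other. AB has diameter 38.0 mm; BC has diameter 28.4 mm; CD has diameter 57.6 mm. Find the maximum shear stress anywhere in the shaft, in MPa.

Under the same torque, τ_max = 16T/(πd³) is largest where d is smallest — segment BC (d = 28.4 mm).
τ_max = 16·150.0/(π·(0.0284)³) = 3.335×10^7 Pa.

33.4 MPa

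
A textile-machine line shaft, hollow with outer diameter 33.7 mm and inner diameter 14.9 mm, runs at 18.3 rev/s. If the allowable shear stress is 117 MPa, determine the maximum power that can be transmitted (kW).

97.2 kW

J = π(d_o⁴ − d_i⁴)/32 = π(0.0337⁴ − 0.0149⁴)/32 = 1.218×10^-7 m⁴.
T_max = τ_allow·J/r = 1.17×10^8 × 1.218×10^-7 / 0.0169 = 845.6 N·m.
ω = 2π·18.3 = 115.0 rad/s, so P_max = T_max·ω = 9.723×10^4 W.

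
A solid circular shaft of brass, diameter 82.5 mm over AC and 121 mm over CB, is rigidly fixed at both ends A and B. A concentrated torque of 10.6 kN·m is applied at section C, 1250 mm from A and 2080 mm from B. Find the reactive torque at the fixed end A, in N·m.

Compatibility: T_A·a/J_AC = T_B·b/J_CB with T_A + T_B = T₀.
J_AC = 4.55×10^-6 m⁴, J_CB = 2.10×10^-5 m⁴, so T_A = T₀·(J_AC/a)/((J_AC/a)+(J_CB/b)) = 2804 N·m, T_B = 7796 N·m.

2800 N·m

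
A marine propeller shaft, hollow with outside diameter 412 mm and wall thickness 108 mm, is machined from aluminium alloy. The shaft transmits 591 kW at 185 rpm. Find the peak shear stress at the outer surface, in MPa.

2.34 MPa

ω = 2π·185/60 = 19.37 rad/s, so T = P/ω = 591×10³ / 19.37 = 30510 N·m.
J = π(d_o⁴ − d_i⁴)/32 = π(0.412⁴ − 0.196⁴)/32 = 2.684×10^-3 m⁴.
τ_max = T·r/J = 30510 × 0.206 / 2.684×10^-3 = 2.342×10^6 Pa.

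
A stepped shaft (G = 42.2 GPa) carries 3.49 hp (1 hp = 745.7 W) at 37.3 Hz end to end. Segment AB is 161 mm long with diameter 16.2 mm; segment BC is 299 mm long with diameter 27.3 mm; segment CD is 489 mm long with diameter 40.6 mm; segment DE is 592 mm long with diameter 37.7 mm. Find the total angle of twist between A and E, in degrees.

0.514°

ω = 2π·37.3 = 234.4 rad/s, so T = P/ω = 3.49×745.7 / 234.4 = 11.10 N·m.
J_AB = π(0.0162)⁴/32 = 6.76×10^-9 m⁴; J_BC = π(0.0273)⁴/32 = 5.45×10^-8 m⁴; J_CD = π(0.0406)⁴/32 = 2.67×10^-7 m⁴; J_DE = π(0.0377)⁴/32 = 1.98×10^-7 m⁴.
θ = (T/G)·Σ L_i/J_i = (11.10/42.2×10⁹)·(0.161/6.76×10^-9 + 0.299/5.45×10^-8 + 0.489/2.67×10^-7 + 0.592/1.98×10^-7) = 8.976×10^-3 rad.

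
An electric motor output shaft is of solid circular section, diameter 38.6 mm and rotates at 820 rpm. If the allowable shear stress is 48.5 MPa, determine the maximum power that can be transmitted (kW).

47.0 kW

J = πd⁴/32 = π(0.0386)⁴/32 = 2.179×10^-7 m⁴.
T_max = τ_allow·J/r = 4.85×10^7 × 2.179×10^-7 / 0.0193 = 547.7 N·m.
ω = 2π·820/60 = 85.87 rad/s, so P_max = T_max·ω = 4.703×10^4 W.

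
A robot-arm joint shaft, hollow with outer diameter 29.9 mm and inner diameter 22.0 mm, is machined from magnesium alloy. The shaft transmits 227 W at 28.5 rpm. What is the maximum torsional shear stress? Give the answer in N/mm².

20.5 N/mm²

ω = 2π·28.5/60 = 2.985 rad/s, so T = P/ω = 227 / 2.985 = 76.06 N·m.
J = π(d_o⁴ − d_i⁴)/32 = π(0.0299⁴ − 0.0220⁴)/32 = 5.547×10^-8 m⁴.
τ_max = T·r/J = 76.06 × 0.0149 / 5.547×10^-8 = 2.050×10^7 Pa.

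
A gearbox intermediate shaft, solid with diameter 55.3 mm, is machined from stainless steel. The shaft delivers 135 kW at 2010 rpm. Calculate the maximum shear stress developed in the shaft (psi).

ω = 2π·2010/60 = 210.5 rad/s, so T = P/ω = 135×10³ / 210.5 = 641.4 N·m.
J = πd⁴/32 = π(0.0553)⁴/32 = 9.181×10^-7 m⁴.
τ_max = T·r/J = 641.4 × 0.0276 / 9.181×10^-7 = 1.932×10^7 Pa.

2800 psi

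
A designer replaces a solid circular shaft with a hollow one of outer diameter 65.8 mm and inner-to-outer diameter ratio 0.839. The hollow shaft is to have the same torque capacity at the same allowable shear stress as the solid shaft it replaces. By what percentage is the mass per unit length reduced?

Equal τ_max and T ⇒ the solid shaft needs d_s³ = d_o³(1−k⁴), so d_s = 65.8·(1−0.839⁴)^(1/3) = 52.38 mm.
Area ratio A_h/A_s = d_o²(1−k²)/d_s² = (1−k²)/(1−k⁴)^(2/3) = 0.4672.
Mass saving = 1 − 0.4672 = 53.3 %.

53.3 %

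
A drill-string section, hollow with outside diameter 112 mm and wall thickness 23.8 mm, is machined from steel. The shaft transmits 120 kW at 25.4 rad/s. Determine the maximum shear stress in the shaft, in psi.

ω = 25.4 rad/s, so T = P/ω = 120×10³ / 25.40 = 4724 N·m.
J = π(d_o⁴ − d_i⁴)/32 = π(0.112⁴ − 0.0644⁴)/32 = 1.376×10^-5 m⁴.
τ_max = T·r/J = 4724 × 0.0560 / 1.376×10^-5 = 1.923×10^7 Pa.

2790 psi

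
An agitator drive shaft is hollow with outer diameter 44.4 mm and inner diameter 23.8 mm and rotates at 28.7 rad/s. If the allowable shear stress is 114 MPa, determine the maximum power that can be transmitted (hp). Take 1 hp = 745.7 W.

69.2 hp

J = π(d_o⁴ − d_i⁴)/32 = π(0.0444⁴ − 0.0238⁴)/32 = 3.500×10^-7 m⁴.
T_max = τ_allow·J/r = 1.14×10^8 × 3.500×10^-7 / 0.0222 = 1797 N·m.
ω = 28.7 rad/s, so P_max = T_max·ω = 5.159×10^4 W.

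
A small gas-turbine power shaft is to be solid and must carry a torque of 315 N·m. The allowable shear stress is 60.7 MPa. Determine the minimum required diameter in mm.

For a solid shaft τ_max = 16T/(πd³), so d = (16T/(π τ_allow))^(1/3) = (16·315.0/(π·6.07×10^7))^(1/3) = 0.02979 m.

29.8 mm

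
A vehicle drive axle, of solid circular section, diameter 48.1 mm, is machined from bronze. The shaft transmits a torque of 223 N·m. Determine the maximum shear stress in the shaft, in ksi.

1.48 ksi

J = πd⁴/32 = π(0.0481)⁴/32 = 5.255×10^-7 m⁴.
τ_max = T·r/J = 223.0 × 0.0241 / 5.255×10^-7 = 1.021×10^7 Pa.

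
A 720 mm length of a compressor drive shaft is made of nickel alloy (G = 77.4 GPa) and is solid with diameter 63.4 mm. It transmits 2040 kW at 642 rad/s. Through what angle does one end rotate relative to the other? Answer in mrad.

18.6 mrad

ω = 642 rad/s, so T = P/ω = 2040×10³ / 642.0 = 3178 N·m.
J = πd⁴/32 = π(0.0634)⁴/32 = 1.586×10^-6 m⁴.
θ = T·L/(G·J) = 3178 × 0.720 / (77.4×10⁹ × 1.586×10^-6) = 0.01864 rad.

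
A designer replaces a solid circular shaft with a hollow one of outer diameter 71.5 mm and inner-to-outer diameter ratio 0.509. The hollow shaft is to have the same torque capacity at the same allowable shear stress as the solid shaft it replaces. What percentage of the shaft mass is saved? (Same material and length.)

Equal τ_max and T ⇒ the solid shaft needs d_s³ = d_o³(1−k⁴), so d_s = 71.5·(1−0.509⁴)^(1/3) = 69.86 mm.
Area ratio A_h/A_s = d_o²(1−k²)/d_s² = (1−k²)/(1−k⁴)^(2/3) = 0.7760.
Mass saving = 1 − 0.7760 = 22.4 %.

22.4 %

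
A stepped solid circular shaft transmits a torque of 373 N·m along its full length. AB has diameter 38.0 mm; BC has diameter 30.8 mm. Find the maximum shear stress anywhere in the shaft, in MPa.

65.0 MPa

Under the same torque, τ_max = 16T/(πd³) is largest where d is smallest — segment BC (d = 30.8 mm).
τ_max = 16·373.0/(π·(0.0308)³) = 6.502×10^7 Pa.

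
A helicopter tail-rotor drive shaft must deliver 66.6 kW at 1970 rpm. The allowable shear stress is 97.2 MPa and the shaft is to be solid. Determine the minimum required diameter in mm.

25.7 mm

ω = 2π·1970/60 = 206.3 rad/s, so T = P/ω = 66.6×10³ / 206.3 = 322.8 N·m.
For a solid shaft τ_max = 16T/(πd³), so d = (16T/(π τ_allow))^(1/3) = (16·322.8/(π·9.72×10^7))^(1/3) = 0.02567 m.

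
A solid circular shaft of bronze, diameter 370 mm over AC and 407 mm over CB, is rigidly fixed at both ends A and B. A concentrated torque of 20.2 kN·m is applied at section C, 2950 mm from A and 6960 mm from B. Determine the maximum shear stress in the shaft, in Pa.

Compatibility: T_A·a/J_AC = T_B·b/J_CB with T_A + T_B = T₀.
J_AC = 1.84×10^-3 m⁴, J_CB = 2.69×10^-3 m⁴, so T_A = T₀·(J_AC/a)/((J_AC/a)+(J_CB/b)) = 12460 N·m, T_B = 7735 N·m.
τ in each portion: τ_AC = 1.25×10^6 Pa, τ_CB = 5.84×10^5 Pa; maximum is in AC.
τ_max = T_AC·r/J = 12460·0.185/1.84×10^-3 = 1.253×10^6 Pa.

1.25e6 Pa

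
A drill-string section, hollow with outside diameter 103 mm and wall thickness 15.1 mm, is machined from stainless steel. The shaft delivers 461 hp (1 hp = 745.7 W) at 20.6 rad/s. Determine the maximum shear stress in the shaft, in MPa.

ω = 20.6 rad/s, so T = P/ω = 461×745.7 / 20.60 = 16690 N·m.
J = π(d_o⁴ − d_i⁴)/32 = π(0.103⁴ − 0.0728⁴)/32 = 8.292×10^-6 m⁴.
τ_max = T·r/J = 16690 × 0.0515 / 8.292×10^-6 = 1.036×10^8 Pa.

104 MPa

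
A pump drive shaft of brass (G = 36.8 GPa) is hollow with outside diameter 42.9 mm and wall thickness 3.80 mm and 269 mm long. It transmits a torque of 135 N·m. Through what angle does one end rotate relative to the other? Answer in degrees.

0.314°

J = π(d_o⁴ − d_i⁴)/32 = π(0.0429⁴ − 0.0353⁴)/32 = 1.801×10^-7 m⁴.
θ = T·L/(G·J) = 135.0 × 0.269 / (36.8×10⁹ × 1.801×10^-7) = 5.480×10^-3 rad.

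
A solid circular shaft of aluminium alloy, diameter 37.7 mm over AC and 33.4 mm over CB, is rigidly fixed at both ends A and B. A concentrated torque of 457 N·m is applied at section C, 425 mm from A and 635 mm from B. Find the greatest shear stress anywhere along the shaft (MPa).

Compatibility: T_A·a/J_AC = T_B·b/J_CB with T_A + T_B = T₀.
J_AC = 1.98×10^-7 m⁴, J_CB = 1.22×10^-7 m⁴, so T_A = T₀·(J_AC/a)/((J_AC/a)+(J_CB/b)) = 323.6 N·m, T_B = 133.4 N·m.
τ in each portion: τ_AC = 3.08×10^7 Pa, τ_CB = 1.82×10^7 Pa; maximum is in AC.
τ_max = T_AC·r/J = 323.6·0.0189/1.98×10^-7 = 3.076×10^7 Pa.

30.8 MPa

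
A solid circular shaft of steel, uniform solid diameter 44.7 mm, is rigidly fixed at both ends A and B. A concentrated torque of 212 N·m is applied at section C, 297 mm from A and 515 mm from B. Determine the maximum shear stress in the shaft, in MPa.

7.67 MPa

With uniform GJ and both ends fixed, compatibility θ_AC = θ_CB gives T_A·a = T_B·b, together with T_A + T_B = T₀.
T_A = T₀·b/(a+b) = 212.0·515/812.0 = 134.5 N·m; T_B = 77.54 N·m.
τ in each portion: τ_AC = 7.67×10^6 Pa, τ_CB = 4.42×10^6 Pa; maximum is in AC.
τ_max = T_AC·r/J = 134.5·0.0224/3.92×10^-7 = 7.667×10^6 Pa.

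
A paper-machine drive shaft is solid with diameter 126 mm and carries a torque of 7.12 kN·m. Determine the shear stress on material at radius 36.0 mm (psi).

1500 psi

J = πd⁴/32 = π(0.126)⁴/32 = 2.474×10^-5 m⁴.
Shear stress varies linearly with radius: τ = T·r/J = 7120 × 0.0360 / 2.474×10^-5 = 1.036×10^7 Pa.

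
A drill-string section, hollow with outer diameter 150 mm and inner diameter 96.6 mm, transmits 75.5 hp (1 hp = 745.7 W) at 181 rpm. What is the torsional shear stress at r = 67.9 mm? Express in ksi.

0.711 ksi

ω = 2π·181/60 = 18.95 rad/s, so T = P/ω = 75.5×745.7 / 18.95 = 2970 N·m.
J = π(d_o⁴ − d_i⁴)/32 = π(0.150⁴ − 0.0966⁴)/32 = 4.115×10^-5 m⁴.
Shear stress varies linearly with radius: τ = T·r/J = 2970 × 0.0679 / 4.115×10^-5 = 4.901×10^6 Pa.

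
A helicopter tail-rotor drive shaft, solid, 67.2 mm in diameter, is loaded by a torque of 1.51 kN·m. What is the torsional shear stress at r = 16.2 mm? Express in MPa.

J = πd⁴/32 = π(0.0672)⁴/32 = 2.002×10^-6 m⁴.
Shear stress varies linearly with radius: τ = T·r/J = 1510 × 0.0162 / 2.002×10^-6 = 1.222×10^7 Pa.

12.2 MPa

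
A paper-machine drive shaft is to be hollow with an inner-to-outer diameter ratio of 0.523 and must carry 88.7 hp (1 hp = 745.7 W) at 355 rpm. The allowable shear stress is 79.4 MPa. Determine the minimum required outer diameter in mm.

49.8 mm

ω = 2π·355/60 = 37.18 rad/s, so T = P/ω = 88.7×745.7 / 37.18 = 1779 N·m.
For a hollow shaft with d_i/d_o = 0.523: τ_max = 16T/(π d_o³ (1−k⁴)), so d_o = [16T/(π τ_allow (1−k⁴))]^(1/3) = [16·1779/(π·7.94×10^7·0.9252)]^(1/3) = 0.04978 m.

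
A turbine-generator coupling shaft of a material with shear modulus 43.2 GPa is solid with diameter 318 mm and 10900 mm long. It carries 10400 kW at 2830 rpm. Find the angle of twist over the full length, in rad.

ω = 2π·2830/60 = 296.4 rad/s, so T = P/ω = 10400×10³ / 296.4 = 35090 N·m.
J = πd⁴/32 = π(0.318)⁴/32 = 1.004×10^-3 m⁴.
θ = T·L/(G·J) = 35090 × 10.9 / (43.2×10⁹ × 1.004×10^-3) = 8.820×10^-3 rad.

0.00882 rad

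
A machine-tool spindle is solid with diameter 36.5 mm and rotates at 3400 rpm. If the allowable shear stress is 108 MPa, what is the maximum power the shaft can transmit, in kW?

J = πd⁴/32 = π(0.0365)⁴/32 = 1.742×10^-7 m⁴.
T_max = τ_allow·J/r = 1.08×10^8 × 1.742×10^-7 / 0.0182 = 1031 N·m.
ω = 2π·3400/60 = 356.0 rad/s, so P_max = T_max·ω = 3.671×10^5 W.

367 kW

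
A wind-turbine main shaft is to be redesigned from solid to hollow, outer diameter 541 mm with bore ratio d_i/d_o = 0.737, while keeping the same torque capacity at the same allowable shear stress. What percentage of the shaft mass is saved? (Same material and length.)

Equal τ_max and T ⇒ the solid shaft needs d_s³ = d_o³(1−k⁴), so d_s = 541·(1−0.737⁴)^(1/3) = 481.5 mm.
Area ratio A_h/A_s = d_o²(1−k²)/d_s² = (1−k²)/(1−k⁴)^(2/3) = 0.5767.
Mass saving = 1 − 0.5767 = 42.3 %.

42.3 %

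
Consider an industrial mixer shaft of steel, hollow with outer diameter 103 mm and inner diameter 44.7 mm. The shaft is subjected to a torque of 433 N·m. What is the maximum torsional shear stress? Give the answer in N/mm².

J = π(d_o⁴ − d_i⁴)/32 = π(0.103⁴ − 0.0447⁴)/32 = 1.066×10^-5 m⁴.
τ_max = T·r/J = 433.0 × 0.0515 / 1.066×10^-5 = 2.092×10^6 Pa.

2.09 N/mm²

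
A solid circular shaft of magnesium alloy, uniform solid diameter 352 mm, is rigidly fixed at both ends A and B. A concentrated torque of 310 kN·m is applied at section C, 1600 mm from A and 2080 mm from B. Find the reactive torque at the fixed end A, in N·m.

175000 N·m

With uniform GJ and both ends fixed, compatibility θ_AC = θ_CB gives T_A·a = T_B·b, together with T_A + T_B = T₀.
T_A = T₀·b/(a+b) = 310000·2080/3680 = 175200 N·m; T_B = 134800 N·m.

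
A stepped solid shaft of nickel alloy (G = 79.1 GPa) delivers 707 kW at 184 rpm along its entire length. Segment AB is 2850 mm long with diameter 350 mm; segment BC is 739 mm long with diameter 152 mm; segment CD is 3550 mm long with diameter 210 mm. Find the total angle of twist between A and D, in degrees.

ω = 2π·184/60 = 19.27 rad/s, so T = P/ω = 707×10³ / 19.27 = 36690 N·m.
J_AB = π(0.350)⁴/32 = 1.47×10^-3 m⁴; J_BC = π(0.152)⁴/32 = 5.24×10^-5 m⁴; J_CD = π(0.210)⁴/32 = 1.91×10^-4 m⁴.
θ = (T/G)·Σ L_i/J_i = (36690/79.1×10⁹)·(2.85/1.47×10^-3 + 0.739/5.24×10^-5 + 3.55/1.91×10^-4) = 0.01606 rad.

0.920°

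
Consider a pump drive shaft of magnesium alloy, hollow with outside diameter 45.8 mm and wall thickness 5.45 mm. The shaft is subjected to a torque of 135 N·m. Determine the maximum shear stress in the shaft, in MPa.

J = π(d_o⁴ − d_i⁴)/32 = π(0.0458⁴ − 0.0349⁴)/32 = 2.863×10^-7 m⁴.
τ_max = T·r/J = 135.0 × 0.0229 / 2.863×10^-7 = 1.080×10^7 Pa.

10.8 MPa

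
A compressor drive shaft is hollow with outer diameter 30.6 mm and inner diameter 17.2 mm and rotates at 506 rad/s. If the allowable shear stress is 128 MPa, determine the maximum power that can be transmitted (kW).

J = π(d_o⁴ − d_i⁴)/32 = π(0.0306⁴ − 0.0172⁴)/32 = 7.748×10^-8 m⁴.
T_max = τ_allow·J/r = 1.28×10^8 × 7.748×10^-8 / 0.0153 = 648.2 N·m.
ω = 506 rad/s, so P_max = T_max·ω = 3.280×10^5 W.

328 kW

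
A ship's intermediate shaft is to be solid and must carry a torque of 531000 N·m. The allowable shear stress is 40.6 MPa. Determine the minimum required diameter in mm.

405 mm

For a solid shaft τ_max = 16T/(πd³), so d = (16T/(π τ_allow))^(1/3) = (16·531000/(π·4.06×10^7))^(1/3) = 0.4054 m.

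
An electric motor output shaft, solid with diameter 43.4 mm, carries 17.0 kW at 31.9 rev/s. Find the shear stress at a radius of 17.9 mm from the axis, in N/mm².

ω = 2π·31.9 = 200.4 rad/s, so T = P/ω = 17.0×10³ / 200.4 = 84.82 N·m.
J = πd⁴/32 = π(0.0434)⁴/32 = 3.483×10^-7 m⁴.
Shear stress varies linearly with radius: τ = T·r/J = 84.82 × 0.0179 / 3.483×10^-7 = 4.359×10^6 Pa.

4.36 N/mm²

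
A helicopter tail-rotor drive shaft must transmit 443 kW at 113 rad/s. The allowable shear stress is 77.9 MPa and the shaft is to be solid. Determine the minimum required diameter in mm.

63.5 mm

ω = 113 rad/s, so T = P/ω = 443×10³ / 113.0 = 3920 N·m.
For a solid shaft τ_max = 16T/(πd³), so d = (16T/(π τ_allow))^(1/3) = (16·3920/(π·7.79×10^7))^(1/3) = 0.06352 m.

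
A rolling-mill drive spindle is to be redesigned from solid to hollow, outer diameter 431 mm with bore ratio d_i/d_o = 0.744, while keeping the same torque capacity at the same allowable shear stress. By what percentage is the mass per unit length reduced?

Equal τ_max and T ⇒ the solid shaft needs d_s³ = d_o³(1−k⁴), so d_s = 431·(1−0.744⁴)^(1/3) = 381.5 mm.
Area ratio A_h/A_s = d_o²(1−k²)/d_s² = (1−k²)/(1−k⁴)^(2/3) = 0.5698.
Mass saving = 1 − 0.5698 = 43.0 %.

43.0 %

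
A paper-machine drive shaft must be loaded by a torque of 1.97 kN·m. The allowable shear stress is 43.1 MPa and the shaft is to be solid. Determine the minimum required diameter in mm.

61.5 mm

For a solid shaft τ_max = 16T/(πd³), so d = (16T/(π τ_allow))^(1/3) = (16·1970/(π·4.31×10^7))^(1/3) = 0.06152 m.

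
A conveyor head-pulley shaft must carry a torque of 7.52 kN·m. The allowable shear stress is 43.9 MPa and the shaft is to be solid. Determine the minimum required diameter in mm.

95.6 mm

For a solid shaft τ_max = 16T/(πd³), so d = (16T/(π τ_allow))^(1/3) = (16·7520/(π·4.39×10^7))^(1/3) = 0.09555 m.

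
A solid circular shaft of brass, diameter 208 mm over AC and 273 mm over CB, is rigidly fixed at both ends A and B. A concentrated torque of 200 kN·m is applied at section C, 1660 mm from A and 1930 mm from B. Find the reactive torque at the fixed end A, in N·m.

56300 N·m

Compatibility: T_A·a/J_AC = T_B·b/J_CB with T_A + T_B = T₀.
J_AC = 1.84×10^-4 m⁴, J_CB = 5.45×10^-4 m⁴, so T_A = T₀·(J_AC/a)/((J_AC/a)+(J_CB/b)) = 56300 N·m, T_B = 143700 N·m.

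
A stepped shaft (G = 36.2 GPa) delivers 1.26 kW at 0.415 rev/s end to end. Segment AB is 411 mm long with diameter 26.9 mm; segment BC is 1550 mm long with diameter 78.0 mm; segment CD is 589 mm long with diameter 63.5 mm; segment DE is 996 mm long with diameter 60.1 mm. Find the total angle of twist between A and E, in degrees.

ω = 2π·0.415 = 2.608 rad/s, so T = P/ω = 1.26×10³ / 2.608 = 483.2 N·m.
J_AB = π(0.0269)⁴/32 = 5.14×10^-8 m⁴; J_BC = π(0.0780)⁴/32 = 3.63×10^-6 m⁴; J_CD = π(0.0635)⁴/32 = 1.60×10^-6 m⁴; J_DE = π(0.0601)⁴/32 = 1.28×10^-6 m⁴.
θ = (T/G)·Σ L_i/J_i = (483.2/36.2×10⁹)·(0.411/5.14×10^-8 + 1.55/3.63×10^-6 + 0.589/1.60×10^-6 + 0.996/1.28×10^-6) = 0.1277 rad.

7.32°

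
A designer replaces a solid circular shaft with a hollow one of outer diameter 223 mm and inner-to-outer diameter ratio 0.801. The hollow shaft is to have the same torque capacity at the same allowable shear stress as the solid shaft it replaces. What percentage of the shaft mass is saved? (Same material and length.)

Equal τ_max and T ⇒ the solid shaft needs d_s³ = d_o³(1−k⁴), so d_s = 223·(1−0.801⁴)^(1/3) = 186.9 mm.
Area ratio A_h/A_s = d_o²(1−k²)/d_s² = (1−k²)/(1−k⁴)^(2/3) = 0.5104.
Mass saving = 1 − 0.5104 = 49.0 %.

49.0 %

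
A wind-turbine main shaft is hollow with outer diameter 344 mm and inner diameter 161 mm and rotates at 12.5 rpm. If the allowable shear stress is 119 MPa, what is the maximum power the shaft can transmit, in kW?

1190 kW

J = π(d_o⁴ − d_i⁴)/32 = π(0.344⁴ − 0.161⁴)/32 = 1.309×10^-3 m⁴.
T_max = τ_allow·J/r = 1.19×10^8 × 1.309×10^-3 / 0.172 = 905500 N·m.
ω = 2π·12.5/60 = 1.309 rad/s, so P_max = T_max·ω = 1.185×10^6 W.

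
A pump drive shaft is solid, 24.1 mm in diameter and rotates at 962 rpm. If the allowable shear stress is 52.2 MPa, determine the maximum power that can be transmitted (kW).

J = πd⁴/32 = π(0.0241)⁴/32 = 3.312×10^-8 m⁴.
T_max = τ_allow·J/r = 5.22×10^7 × 3.312×10^-8 / 0.0120 = 143.5 N·m.
ω = 2π·962/60 = 100.7 rad/s, so P_max = T_max·ω = 1.445×10^4 W.

14.5 kW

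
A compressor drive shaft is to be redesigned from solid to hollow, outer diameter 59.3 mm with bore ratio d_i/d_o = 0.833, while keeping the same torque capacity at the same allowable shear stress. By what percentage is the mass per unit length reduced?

52.6 %

Equal τ_max and T ⇒ the solid shaft needs d_s³ = d_o³(1−k⁴), so d_s = 59.3·(1−0.833⁴)^(1/3) = 47.64 mm.
Area ratio A_h/A_s = d_o²(1−k²)/d_s² = (1−k²)/(1−k⁴)^(2/3) = 0.4743.
Mass saving = 1 − 0.4743 = 52.6 %.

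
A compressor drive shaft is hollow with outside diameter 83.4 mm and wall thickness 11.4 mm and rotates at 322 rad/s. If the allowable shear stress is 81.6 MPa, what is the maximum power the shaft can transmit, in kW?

J = π(d_o⁴ − d_i⁴)/32 = π(0.0834⁴ − 0.0606⁴)/32 = 3.426×10^-6 m⁴.
T_max = τ_allow·J/r = 8.16×10^7 × 3.426×10^-6 / 0.0417 = 6703 N·m.
ω = 322 rad/s, so P_max = T_max·ω = 2.159×10^6 W.

2160 kW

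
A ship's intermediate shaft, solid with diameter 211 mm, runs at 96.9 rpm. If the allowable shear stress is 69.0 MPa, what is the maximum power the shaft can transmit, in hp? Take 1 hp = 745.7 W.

J = πd⁴/32 = π(0.211)⁴/32 = 1.946×10^-4 m⁴.
T_max = τ_allow·J/r = 6.90×10^7 × 1.946×10^-4 / 0.105 = 127300 N·m.
ω = 2π·96.9/60 = 10.15 rad/s, so P_max = T_max·ω = 1.291×10^6 W.

1730 hp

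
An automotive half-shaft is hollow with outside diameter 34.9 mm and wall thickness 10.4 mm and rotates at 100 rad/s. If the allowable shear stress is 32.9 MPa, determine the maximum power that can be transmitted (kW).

J = π(d_o⁴ − d_i⁴)/32 = π(0.0349⁴ − 0.0141⁴)/32 = 1.418×10^-7 m⁴.
T_max = τ_allow·J/r = 3.29×10^7 × 1.418×10^-7 / 0.0175 = 267.3 N·m.
ω = 100 rad/s, so P_max = T_max·ω = 2.673×10^4 W.

26.7 kW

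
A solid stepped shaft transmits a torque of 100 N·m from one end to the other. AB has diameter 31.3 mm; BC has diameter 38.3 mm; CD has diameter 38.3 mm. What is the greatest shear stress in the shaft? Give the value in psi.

Under the same torque, τ_max = 16T/(πd³) is largest where d is smallest — segment AB (d = 31.3 mm).
τ_max = 16·100.0/(π·(0.0313)³) = 1.661×10^7 Pa.

2410 psi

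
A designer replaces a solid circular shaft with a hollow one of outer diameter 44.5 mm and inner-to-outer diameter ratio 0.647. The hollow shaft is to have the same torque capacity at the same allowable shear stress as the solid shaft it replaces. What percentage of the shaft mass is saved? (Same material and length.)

Equal τ_max and T ⇒ the solid shaft needs d_s³ = d_o³(1−k⁴), so d_s = 44.5·(1−0.647⁴)^(1/3) = 41.73 mm.
Area ratio A_h/A_s = d_o²(1−k²)/d_s² = (1−k²)/(1−k⁴)^(2/3) = 0.6611.
Mass saving = 1 − 0.6611 = 33.9 %.

33.9 %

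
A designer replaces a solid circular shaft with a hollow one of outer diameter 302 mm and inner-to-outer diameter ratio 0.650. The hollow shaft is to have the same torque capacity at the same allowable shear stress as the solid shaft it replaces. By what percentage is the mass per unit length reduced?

Equal τ_max and T ⇒ the solid shaft needs d_s³ = d_o³(1−k⁴), so d_s = 302·(1−0.650⁴)^(1/3) = 282.8 mm.
Area ratio A_h/A_s = d_o²(1−k²)/d_s² = (1−k²)/(1−k⁴)^(2/3) = 0.6584.
Mass saving = 1 − 0.6584 = 34.2 %.

34.2 %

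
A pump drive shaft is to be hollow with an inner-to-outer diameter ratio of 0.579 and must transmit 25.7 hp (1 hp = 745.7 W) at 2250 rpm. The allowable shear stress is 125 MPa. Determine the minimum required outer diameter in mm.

15.5 mm

ω = 2π·2250/60 = 235.6 rad/s, so T = P/ω = 25.7×745.7 / 235.6 = 81.34 N·m.
For a hollow shaft with d_i/d_o = 0.579: τ_max = 16T/(π d_o³ (1−k⁴)), so d_o = [16T/(π τ_allow (1−k⁴))]^(1/3) = [16·81.34/(π·1.25×10^8·0.8876)]^(1/3) = 0.01551 m.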